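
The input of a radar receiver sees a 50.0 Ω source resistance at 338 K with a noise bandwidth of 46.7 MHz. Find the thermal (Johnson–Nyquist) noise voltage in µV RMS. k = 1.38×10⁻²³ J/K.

6.60 µV

V_n = √(4kTRB)
4kTRB = 4 × 1.38×10⁻²³ × 338 × 5.00×10¹ × 4.67×10⁷ = 4.36×10⁻¹¹ V²
V_n = √(4.36×10⁻¹¹) = 6.60×10⁻⁶ V = 6.60 µV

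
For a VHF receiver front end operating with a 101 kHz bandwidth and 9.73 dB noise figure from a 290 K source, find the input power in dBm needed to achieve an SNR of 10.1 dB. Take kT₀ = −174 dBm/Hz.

−104.1 dBm

Sensitivity = −174 + 10 log₁₀(B) + NF + SNR_min
= −174 + 50.04 + 9.73 + 10.1
= −104.13 dBm → −104.1 dBm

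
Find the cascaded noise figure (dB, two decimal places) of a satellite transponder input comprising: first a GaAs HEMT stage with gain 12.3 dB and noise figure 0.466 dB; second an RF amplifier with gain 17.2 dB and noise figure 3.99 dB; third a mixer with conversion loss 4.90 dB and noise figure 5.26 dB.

0.81 dB

Convert to linear (a loss of L dB is a gain of −L dB): F_i = 10^(NF_i/10), G_i = 10^(G_i,dB/10)
  Stage 1: F_1 = 10^(0.466/10) = 1.113, G_1 = 10^(12.3/10) = 16.98
  Stage 2: F_2 = 10^(3.99/10) = 2.506, G_2 = 10^(17.2/10) = 52.48
  Stage 3: F_3 = 10^(5.26/10) = 3.357, G_3 = 10^(−4.90/10) = 0.3236
Friis cascade:
  F = 1.113 + (2.506 − 1)/16.98 + (3.357 − 1)/891.3 = 1.205
NF = 10 log₁₀(1.205) = 0.81 dB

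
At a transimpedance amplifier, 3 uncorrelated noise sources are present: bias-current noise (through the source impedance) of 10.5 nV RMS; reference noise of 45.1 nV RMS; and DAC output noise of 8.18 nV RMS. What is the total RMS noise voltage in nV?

Uncorrelated sources add in power (mean-square): V_tot = √(ΣV_i²)
V_tot = √[(1.05×10⁻⁸)² + (4.51×10⁻⁸)² + (8.18×10⁻⁹)²] = 4.70×10⁻⁸ V = 47.0 nV

47.0 nV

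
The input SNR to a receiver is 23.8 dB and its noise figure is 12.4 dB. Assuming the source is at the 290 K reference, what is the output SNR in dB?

11.4 dB

By definition F = SNR_in/SNR_out, so in dB: SNR_out = SNR_in − NF
SNR_out = 23.8 − 12.4 = 11.4 dB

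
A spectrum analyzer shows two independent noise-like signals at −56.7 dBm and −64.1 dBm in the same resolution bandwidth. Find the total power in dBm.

Convert to linear, add, convert back:
P₁ = 2.14×10⁻⁹ W, P₂ = 3.89×10⁻¹⁰ W
P_tot = 2.53×10⁻⁹ W → 10 log₁₀(P_tot / 10⁻³) = −56.0 dBm

−56.0 dBm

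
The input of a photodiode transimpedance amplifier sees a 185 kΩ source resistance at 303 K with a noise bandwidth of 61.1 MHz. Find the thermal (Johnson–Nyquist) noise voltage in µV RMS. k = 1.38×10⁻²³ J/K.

V_n = √(4kTRB)
4kTRB = 4 × 1.38×10⁻²³ × 303 × 1.85×10⁵ × 6.11×10⁷ = 1.89×10⁻⁷ V²
V_n = √(1.89×10⁻⁷) = 4.35×10⁻⁴ V = 435 µV

435 µV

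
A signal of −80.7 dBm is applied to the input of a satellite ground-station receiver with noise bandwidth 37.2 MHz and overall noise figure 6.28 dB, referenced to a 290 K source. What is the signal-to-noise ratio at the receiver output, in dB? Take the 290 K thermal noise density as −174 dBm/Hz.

11.3 dB

Noise floor: N = −174 + 10 log₁₀(B) + NF
10 log₁₀(3.72×10⁷) = 75.71 dB
N = −174 + 75.71 + 6.28 = −92.01 dBm
SNR = P_sig − N = −80.7 − (−92.01) = 11.31 dB → 11.3 dB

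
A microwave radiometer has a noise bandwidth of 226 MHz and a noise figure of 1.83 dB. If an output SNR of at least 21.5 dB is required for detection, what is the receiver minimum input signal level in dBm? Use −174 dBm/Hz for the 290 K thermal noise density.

−67.1 dBm

Sensitivity = −174 + 10 log₁₀(B) + NF + SNR_min
= −174 + 83.54 + 1.83 + 21.5
= −67.13 dBm → −67.1 dBm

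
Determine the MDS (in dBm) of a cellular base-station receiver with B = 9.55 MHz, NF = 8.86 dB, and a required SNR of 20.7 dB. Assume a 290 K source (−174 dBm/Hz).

−74.6 dBm

Sensitivity = −174 + 10 log₁₀(B) + NF + SNR_min
= −174 + 69.8 + 8.86 + 20.7
= −74.64 dBm → −74.6 dBm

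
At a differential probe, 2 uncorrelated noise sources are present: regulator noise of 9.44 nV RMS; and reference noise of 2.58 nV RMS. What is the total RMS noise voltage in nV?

Uncorrelated sources add in power (mean-square): V_tot = √(ΣV_i²)
V_tot = √[(9.44×10⁻⁹)² + (2.58×10⁻⁹)²] = 9.79×10⁻⁹ V = 9.79 nV

9.79 nV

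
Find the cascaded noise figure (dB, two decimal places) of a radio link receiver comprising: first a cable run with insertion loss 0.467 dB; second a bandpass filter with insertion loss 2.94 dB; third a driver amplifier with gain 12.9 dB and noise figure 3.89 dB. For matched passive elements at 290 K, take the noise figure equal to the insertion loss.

Convert to linear (a loss of L dB is a gain of −L dB): F_i = 10^(NF_i/10), G_i = 10^(G_i,dB/10)
  Stage 1: F_1 = 10^(0.467/10) = 1.114, G_1 = 10^(−0.467/10) = 0.8980
  Stage 2: F_2 = 10^(2.94/10) = 1.968, G_2 = 10^(−2.94/10) = 0.5082
  Stage 3: F_3 = 10^(3.89/10) = 2.449, G_3 = 10^(12.9/10) = 19.50
Friis cascade:
  F = 1.114 + (1.968 − 1)/0.8980 + (2.449 − 1)/0.4564 = 5.367
NF = 10 log₁₀(5.367) = 7.30 dB

7.30 dB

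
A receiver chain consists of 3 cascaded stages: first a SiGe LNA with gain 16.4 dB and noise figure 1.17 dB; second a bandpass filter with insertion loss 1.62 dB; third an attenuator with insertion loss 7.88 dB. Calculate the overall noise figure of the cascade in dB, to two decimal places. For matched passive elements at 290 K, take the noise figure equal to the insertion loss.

Convert to linear (a loss of L dB is a gain of −L dB): F_i = 10^(NF_i/10), G_i = 10^(G_i,dB/10)
  Stage 1: F_1 = 10^(1.17/10) = 1.309, G_1 = 10^(16.4/10) = 43.65
  Stage 2: F_2 = 10^(1.62/10) = 1.452, G_2 = 10^(−1.62/10) = 0.6887
  Stage 3: F_3 = 10^(7.88/10) = 6.138, G_3 = 10^(−7.88/10) = 0.1629
Friis cascade:
  F = 1.309 + (1.452 − 1)/43.65 + (6.138 − 1)/30.06 = 1.490
NF = 10 log₁₀(1.490) = 1.73 dB

1.73 dB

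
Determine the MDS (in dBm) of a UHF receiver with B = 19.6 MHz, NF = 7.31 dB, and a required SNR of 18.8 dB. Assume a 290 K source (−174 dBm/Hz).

−75.0 dBm

Sensitivity = −174 + 10 log₁₀(B) + NF + SNR_min
= −174 + 72.92 + 7.31 + 18.8
= −74.97 dBm → −75.0 dBm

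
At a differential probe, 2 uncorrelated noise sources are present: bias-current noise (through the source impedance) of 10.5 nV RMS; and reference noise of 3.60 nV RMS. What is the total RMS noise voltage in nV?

11.1 nV

Uncorrelated sources add in power (mean-square): V_tot = √(ΣV_i²)
V_tot = √[(1.05×10⁻⁸)² + (3.60×10⁻⁹)²] = 1.11×10⁻⁸ V = 11.1 nV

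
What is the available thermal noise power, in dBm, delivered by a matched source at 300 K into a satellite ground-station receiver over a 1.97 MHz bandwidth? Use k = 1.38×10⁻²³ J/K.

−110.9 dBm

P_n = kTB = 1.38×10⁻²³ × 300 × 1.97×10⁶ = 8.16×10⁻¹⁵ W
In dBm: 10 log₁₀(8.16×10⁻¹⁵ / 10⁻³) = −110.9 dBm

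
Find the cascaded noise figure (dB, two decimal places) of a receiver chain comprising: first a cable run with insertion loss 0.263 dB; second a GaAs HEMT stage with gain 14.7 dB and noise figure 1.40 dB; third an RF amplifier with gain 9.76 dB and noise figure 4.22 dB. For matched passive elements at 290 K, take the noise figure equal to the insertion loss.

Convert to linear (a loss of L dB is a gain of −L dB): F_i = 10^(NF_i/10), G_i = 10^(G_i,dB/10)
  Stage 1: F_1 = 10^(0.263/10) = 1.062, G_1 = 10^(−0.263/10) = 0.9412
  Stage 2: F_2 = 10^(1.40/10) = 1.380, G_2 = 10^(14.7/10) = 29.51
  Stage 3: F_3 = 10^(4.22/10) = 2.642, G_3 = 10^(9.76/10) = 9.462
Friis cascade:
  F = 1.062 + (1.380 − 1)/0.9412 + (2.642 − 1)/27.78 = 1.526
NF = 10 log₁₀(1.526) = 1.83 dB

1.83 dB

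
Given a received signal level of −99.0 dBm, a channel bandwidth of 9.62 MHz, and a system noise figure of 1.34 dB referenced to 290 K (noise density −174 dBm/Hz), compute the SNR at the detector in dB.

3.8 dB

Noise floor: N = −174 + 10 log₁₀(B) + NF
10 log₁₀(9.62×10⁶) = 69.83 dB
N = −174 + 69.83 + 1.34 = −102.83 dBm
SNR = P_sig − N = −99.0 − (−102.83) = 3.83 dB → 3.8 dB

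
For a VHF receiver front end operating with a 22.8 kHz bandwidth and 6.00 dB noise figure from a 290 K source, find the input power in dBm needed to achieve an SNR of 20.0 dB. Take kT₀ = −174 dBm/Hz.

−104.4 dBm

Sensitivity = −174 + 10 log₁₀(B) + NF + SNR_min
= −174 + 43.58 + 6.00 + 20.0
= −104.42 dBm → −104.4 dBm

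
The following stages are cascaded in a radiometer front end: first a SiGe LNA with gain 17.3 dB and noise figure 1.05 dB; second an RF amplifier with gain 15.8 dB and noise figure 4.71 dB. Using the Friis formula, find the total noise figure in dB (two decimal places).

1.17 dB

Convert to linear (a loss of L dB is a gain of −L dB): F_i = 10^(NF_i/10), G_i = 10^(G_i,dB/10)
  Stage 1: F_1 = 10^(1.05/10) = 1.274, G_1 = 10^(17.3/10) = 53.70
  Stage 2: F_2 = 10^(4.71/10) = 2.958, G_2 = 10^(15.8/10) = 38.02
Friis cascade:
  F = 1.274 + (2.958 − 1)/53.70 = 1.310
NF = 10 log₁₀(1.310) = 1.17 dB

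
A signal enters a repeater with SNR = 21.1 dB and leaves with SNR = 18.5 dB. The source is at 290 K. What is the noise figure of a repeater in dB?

2.6 dB

NF (dB) = SNR_in(dB) − SNR_out(dB) when the source is at T₀
NF = 21.1 − 18.5 = 2.6 dB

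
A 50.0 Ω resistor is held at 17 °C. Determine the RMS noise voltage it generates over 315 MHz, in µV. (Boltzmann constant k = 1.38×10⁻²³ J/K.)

T = 17 °C + 273.15 = 290.15 K
V_n = √(4kTRB)
4kTRB = 4 × 1.38×10⁻²³ × 290.15 × 5.00×10¹ × 3.15×10⁸ = 2.52×10⁻¹⁰ V²
V_n = √(2.52×10⁻¹⁰) = 1.59×10⁻⁵ V = 15.9 µV

15.9 µV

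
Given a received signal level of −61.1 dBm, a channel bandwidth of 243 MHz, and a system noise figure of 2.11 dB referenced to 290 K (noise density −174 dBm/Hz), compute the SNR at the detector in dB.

Noise floor: N = −174 + 10 log₁₀(B) + NF
10 log₁₀(2.43×10⁸) = 83.86 dB
N = −174 + 83.86 + 2.11 = −88.03 dBm
SNR = P_sig − N = −61.1 − (−88.03) = 26.93 dB → 26.9 dB

26.9 dB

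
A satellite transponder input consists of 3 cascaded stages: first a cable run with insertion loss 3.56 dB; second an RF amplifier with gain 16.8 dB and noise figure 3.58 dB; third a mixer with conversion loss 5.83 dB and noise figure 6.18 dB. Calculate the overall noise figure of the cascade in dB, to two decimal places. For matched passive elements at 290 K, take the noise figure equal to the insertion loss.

Convert to linear (a loss of L dB is a gain of −L dB): F_i = 10^(NF_i/10), G_i = 10^(G_i,dB/10)
  Stage 1: F_1 = 10^(3.56/10) = 2.270, G_1 = 10^(−3.56/10) = 0.4406
  Stage 2: F_2 = 10^(3.58/10) = 2.280, G_2 = 10^(16.8/10) = 47.86
  Stage 3: F_3 = 10^(6.18/10) = 4.150, G_3 = 10^(−5.83/10) = 0.2612
Friis cascade:
  F = 2.270 + (2.280 − 1)/0.4406 + (4.150 − 1)/21.09 = 5.325
NF = 10 log₁₀(5.325) = 7.26 dB

7.26 dB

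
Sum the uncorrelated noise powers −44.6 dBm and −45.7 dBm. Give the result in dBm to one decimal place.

Convert to linear, add, convert back:
P₁ = 3.47×10⁻⁸ W, P₂ = 2.69×10⁻⁸ W
P_tot = 6.16×10⁻⁸ W → 10 log₁₀(P_tot / 10⁻³) = −42.1 dBm

−42.1 dBm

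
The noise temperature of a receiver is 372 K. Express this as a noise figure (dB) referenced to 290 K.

3.58 dB

F = 1 + T_e/T₀ = 1 + 372/290 = 2.28276
NF = 10 log₁₀(2.28276) = 3.58 dB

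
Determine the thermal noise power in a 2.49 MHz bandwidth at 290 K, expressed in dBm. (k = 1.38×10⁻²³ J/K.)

P_n = kTB = 1.38×10⁻²³ × 290 × 2.49×10⁶ = 9.96×10⁻¹⁵ W
In dBm: 10 log₁₀(9.96×10⁻¹⁵ / 10⁻³) = −110.0 dBm

−110.0 dBm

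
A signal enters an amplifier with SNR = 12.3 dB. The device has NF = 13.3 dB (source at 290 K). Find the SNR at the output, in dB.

By definition F = SNR_in/SNR_out, so in dB: SNR_out = SNR_in − NF
SNR_out = 12.3 − 13.3 = −1.0 dB

−1.0 dB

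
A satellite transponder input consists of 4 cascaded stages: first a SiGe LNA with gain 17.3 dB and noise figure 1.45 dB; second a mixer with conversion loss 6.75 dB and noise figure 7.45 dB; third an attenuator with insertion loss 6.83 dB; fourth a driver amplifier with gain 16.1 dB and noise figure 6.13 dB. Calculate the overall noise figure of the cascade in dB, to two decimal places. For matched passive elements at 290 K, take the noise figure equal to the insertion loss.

4.96 dB

Convert to linear (a loss of L dB is a gain of −L dB): F_i = 10^(NF_i/10), G_i = 10^(G_i,dB/10)
  Stage 1: F_1 = 10^(1.45/10) = 1.396, G_1 = 10^(17.3/10) = 53.70
  Stage 2: F_2 = 10^(7.45/10) = 5.559, G_2 = 10^(−6.75/10) = 0.2113
  Stage 3: F_3 = 10^(6.83/10) = 4.819, G_3 = 10^(−6.83/10) = 0.2075
  Stage 4: F_4 = 10^(6.13/10) = 4.102, G_4 = 10^(16.1/10) = 40.74
Friis cascade:
  F = 1.396 + (5.559 − 1)/53.70 + (4.819 − 1)/11.35 + (4.102 − 1)/2.355 = 3.135
NF = 10 log₁₀(3.135) = 4.96 dB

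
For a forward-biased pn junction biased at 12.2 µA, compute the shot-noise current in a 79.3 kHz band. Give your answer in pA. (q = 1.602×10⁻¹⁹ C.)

557 pA

I_n = √(2qI·B)
2qI·B = 2 × 1.602×10⁻¹⁹ × 1.22×10⁻⁵ × 7.93×10⁴ = 3.10×10⁻¹⁹ A²
I_n = √(3.10×10⁻¹⁹) = 5.57×10⁻¹⁰ A = 557 pA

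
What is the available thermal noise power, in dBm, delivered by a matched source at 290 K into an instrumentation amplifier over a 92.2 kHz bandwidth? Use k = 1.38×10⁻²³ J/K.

−124.3 dBm

P_n = kTB = 1.38×10⁻²³ × 290 × 9.22×10⁴ = 3.69×10⁻¹⁶ W
In dBm: 10 log₁₀(3.69×10⁻¹⁶ / 10⁻³) = −124.3 dBm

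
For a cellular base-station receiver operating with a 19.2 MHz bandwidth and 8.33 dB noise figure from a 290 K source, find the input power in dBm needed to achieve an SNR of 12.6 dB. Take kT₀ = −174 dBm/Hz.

Sensitivity = −174 + 10 log₁₀(B) + NF + SNR_min
= −174 + 72.83 + 8.33 + 12.6
= −80.24 dBm → −80.2 dBm

−80.2 dBm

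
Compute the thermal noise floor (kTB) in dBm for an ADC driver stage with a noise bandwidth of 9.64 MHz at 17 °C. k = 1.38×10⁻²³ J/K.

T = 17 °C + 273.15 = 290.15 K
P_n = kTB = 1.38×10⁻²³ × 290.15 × 9.64×10⁶ = 3.86×10⁻¹⁴ W
In dBm: 10 log₁₀(3.86×10⁻¹⁴ / 10⁻³) = −104.1 dBm

−104.1 dBm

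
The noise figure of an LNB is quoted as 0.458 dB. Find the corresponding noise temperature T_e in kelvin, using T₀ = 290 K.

32.3 K

F = 10^(0.458/10) = 1.11122
T_e = (F − 1)·T₀ = (1.11122 − 1) × 290 = 32.3 K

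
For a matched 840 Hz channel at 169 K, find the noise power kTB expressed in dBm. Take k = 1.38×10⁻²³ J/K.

P_n = kTB = 1.38×10⁻²³ × 169 × 8.40×10² = 1.96×10⁻¹⁸ W
In dBm: 10 log₁₀(1.96×10⁻¹⁸ / 10⁻³) = −147.1 dBm

−147.1 dBm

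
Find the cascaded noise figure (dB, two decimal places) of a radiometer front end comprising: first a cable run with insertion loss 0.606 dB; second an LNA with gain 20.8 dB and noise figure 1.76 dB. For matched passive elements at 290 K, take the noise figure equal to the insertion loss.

Convert to linear (a loss of L dB is a gain of −L dB): F_i = 10^(NF_i/10), G_i = 10^(G_i,dB/10)
  Stage 1: F_1 = 10^(0.606/10) = 1.150, G_1 = 10^(−0.606/10) = 0.8698
  Stage 2: F_2 = 10^(1.76/10) = 1.500, G_2 = 10^(20.8/10) = 120.2
Friis cascade:
  F = 1.150 + (1.500 − 1)/0.8698 = 1.724
NF = 10 log₁₀(1.724) = 2.37 dB

2.37 dB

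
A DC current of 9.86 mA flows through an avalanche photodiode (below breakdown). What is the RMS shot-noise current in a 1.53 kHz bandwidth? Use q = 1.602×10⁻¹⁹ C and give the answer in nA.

I_n = √(2qI·B)
2qI·B = 2 × 1.602×10⁻¹⁹ × 9.86×10⁻³ × 1.53×10³ = 4.83×10⁻¹⁸ A²
I_n = √(4.83×10⁻¹⁸) = 2.20×10⁻⁹ A = 2.20 nA

2.20 nA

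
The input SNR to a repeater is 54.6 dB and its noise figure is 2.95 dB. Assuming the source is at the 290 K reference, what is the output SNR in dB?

By definition F = SNR_in/SNR_out, so in dB: SNR_out = SNR_in − NF
SNR_out = 54.6 − 2.95 = 51.65 dB

51.65 dB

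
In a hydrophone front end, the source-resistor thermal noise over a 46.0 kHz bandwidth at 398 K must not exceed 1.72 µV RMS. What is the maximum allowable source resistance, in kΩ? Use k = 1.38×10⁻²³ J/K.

Johnson–Nyquist: V_n = √(4kTRB) ⇒ R = V_n² / (4kTB)
4kTB = 4 × 1.38×10⁻²³ × 398 × 4.60×10⁴ = 1.01×10⁻¹⁵
R = (1.72×10⁻⁶)² / 1.01×10⁻¹⁵ = 2.93×10³ Ω = 2.93 kΩ

2.93 kΩ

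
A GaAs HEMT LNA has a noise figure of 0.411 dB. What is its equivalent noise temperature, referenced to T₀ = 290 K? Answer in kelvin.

F = 10^(0.411/10) = 1.09926
T_e = (F − 1)·T₀ = (1.09926 − 1) × 290 = 28.8 K

28.8 K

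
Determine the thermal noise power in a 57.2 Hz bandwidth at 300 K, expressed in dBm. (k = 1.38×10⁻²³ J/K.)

−156.3 dBm

P_n = kTB = 1.38×10⁻²³ × 300 × 5.72×10¹ = 2.37×10⁻¹⁹ W
In dBm: 10 log₁₀(2.37×10⁻¹⁹ / 10⁻³) = −156.3 dBm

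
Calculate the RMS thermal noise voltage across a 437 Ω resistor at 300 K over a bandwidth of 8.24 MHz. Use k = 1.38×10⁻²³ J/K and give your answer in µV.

7.72 µV

V_n = √(4kTRB)
4kTRB = 4 × 1.38×10⁻²³ × 300 × 4.37×10² × 8.24×10⁶ = 5.96×10⁻¹¹ V²
V_n = √(5.96×10⁻¹¹) = 7.72×10⁻⁶ V = 7.72 µV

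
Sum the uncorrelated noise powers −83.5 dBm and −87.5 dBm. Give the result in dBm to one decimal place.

Convert to linear, add, convert back:
P₁ = 4.47×10⁻¹² W, P₂ = 1.78×10⁻¹² W
P_tot = 6.25×10⁻¹² W → 10 log₁₀(P_tot / 10⁻³) = −82.0 dBm

−82.0 dBm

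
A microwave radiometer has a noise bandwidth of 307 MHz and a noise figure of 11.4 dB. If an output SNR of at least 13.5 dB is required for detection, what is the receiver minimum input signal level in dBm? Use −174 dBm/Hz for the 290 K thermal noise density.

Sensitivity = −174 + 10 log₁₀(B) + NF + SNR_min
= −174 + 84.87 + 11.4 + 13.5
= −64.23 dBm → −64.2 dBm

−64.2 dBm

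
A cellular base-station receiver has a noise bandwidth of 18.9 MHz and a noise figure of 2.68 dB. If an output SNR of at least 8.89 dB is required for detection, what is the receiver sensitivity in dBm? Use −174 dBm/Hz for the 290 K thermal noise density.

−89.7 dBm

Sensitivity = −174 + 10 log₁₀(B) + NF + SNR_min
= −174 + 72.76 + 2.68 + 8.89
= −89.67 dBm → −89.7 dBm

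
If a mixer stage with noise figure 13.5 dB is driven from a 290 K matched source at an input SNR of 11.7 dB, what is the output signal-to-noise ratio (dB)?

By definition F = SNR_in/SNR_out, so in dB: SNR_out = SNR_in − NF
SNR_out = 11.7 − 13.5 = −1.8 dB

−1.8 dB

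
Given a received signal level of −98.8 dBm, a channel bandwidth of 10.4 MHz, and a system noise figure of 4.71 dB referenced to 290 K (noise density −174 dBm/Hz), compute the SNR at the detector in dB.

0.3 dB

Noise floor: N = −174 + 10 log₁₀(B) + NF
10 log₁₀(1.04×10⁷) = 70.17 dB
N = −174 + 70.17 + 4.71 = −99.12 dBm
SNR = P_sig − N = −98.8 − (−99.12) = 0.32 dB → 0.3 dB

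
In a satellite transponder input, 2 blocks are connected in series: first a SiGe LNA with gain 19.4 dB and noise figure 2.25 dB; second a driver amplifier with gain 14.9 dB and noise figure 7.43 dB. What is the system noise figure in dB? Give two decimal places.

2.38 dB

Convert to linear (a loss of L dB is a gain of −L dB): F_i = 10^(NF_i/10), G_i = 10^(G_i,dB/10)
  Stage 1: F_1 = 10^(2.25/10) = 1.679, G_1 = 10^(19.4/10) = 87.10
  Stage 2: F_2 = 10^(7.43/10) = 5.534, G_2 = 10^(14.9/10) = 30.90
Friis cascade:
  F = 1.679 + (5.534 − 1)/87.10 = 1.731
NF = 10 log₁₀(1.731) = 2.38 dB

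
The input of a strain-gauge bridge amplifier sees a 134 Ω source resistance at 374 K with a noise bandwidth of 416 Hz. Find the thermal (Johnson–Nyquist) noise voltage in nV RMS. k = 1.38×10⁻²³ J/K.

V_n = √(4kTRB)
4kTRB = 4 × 1.38×10⁻²³ × 374 × 1.34×10² × 4.16×10² = 1.15×10⁻¹⁵ V²
V_n = √(1.15×10⁻¹⁵) = 3.39×10⁻⁸ V = 33.9 nV

33.9 nV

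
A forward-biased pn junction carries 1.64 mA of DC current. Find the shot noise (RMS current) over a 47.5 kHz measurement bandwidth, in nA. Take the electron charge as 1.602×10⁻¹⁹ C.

5.00 nA

I_n = √(2qI·B)
2qI·B = 2 × 1.602×10⁻¹⁹ × 1.64×10⁻³ × 4.75×10⁴ = 2.50×10⁻¹⁷ A²
I_n = √(2.50×10⁻¹⁷) = 5.00×10⁻⁹ A = 5.00 nA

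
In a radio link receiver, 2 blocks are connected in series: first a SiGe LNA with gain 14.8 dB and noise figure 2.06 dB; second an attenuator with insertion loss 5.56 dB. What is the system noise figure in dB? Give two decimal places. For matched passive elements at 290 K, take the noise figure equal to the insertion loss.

2.29 dB

Convert to linear (a loss of L dB is a gain of −L dB): F_i = 10^(NF_i/10), G_i = 10^(G_i,dB/10)
  Stage 1: F_1 = 10^(2.06/10) = 1.607, G_1 = 10^(14.8/10) = 30.20
  Stage 2: F_2 = 10^(5.56/10) = 3.597, G_2 = 10^(−5.56/10) = 0.2780
Friis cascade:
  F = 1.607 + (3.597 − 1)/30.20 = 1.693
NF = 10 log₁₀(1.693) = 2.29 dB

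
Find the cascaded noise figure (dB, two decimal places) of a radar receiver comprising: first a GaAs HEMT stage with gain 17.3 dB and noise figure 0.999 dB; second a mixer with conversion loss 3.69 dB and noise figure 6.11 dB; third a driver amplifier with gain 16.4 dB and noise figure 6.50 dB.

Convert to linear (a loss of L dB is a gain of −L dB): F_i = 10^(NF_i/10), G_i = 10^(G_i,dB/10)
  Stage 1: F_1 = 10^(0.999/10) = 1.259, G_1 = 10^(17.3/10) = 53.70
  Stage 2: F_2 = 10^(6.11/10) = 4.083, G_2 = 10^(−3.69/10) = 0.4276
  Stage 3: F_3 = 10^(6.50/10) = 4.467, G_3 = 10^(16.4/10) = 43.65
Friis cascade:
  F = 1.259 + (4.083 − 1)/53.70 + (4.467 − 1)/22.96 = 1.467
NF = 10 log₁₀(1.467) = 1.66 dB

1.66 dB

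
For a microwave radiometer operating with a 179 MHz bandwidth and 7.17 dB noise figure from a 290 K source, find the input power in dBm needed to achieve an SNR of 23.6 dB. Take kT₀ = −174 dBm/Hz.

−60.7 dBm

Sensitivity = −174 + 10 log₁₀(B) + NF + SNR_min
= −174 + 82.53 + 7.17 + 23.6
= −60.70 dBm → −60.7 dBm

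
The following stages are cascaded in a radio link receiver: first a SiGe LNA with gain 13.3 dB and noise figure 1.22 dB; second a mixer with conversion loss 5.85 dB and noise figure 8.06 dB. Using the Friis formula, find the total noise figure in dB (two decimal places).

Convert to linear (a loss of L dB is a gain of −L dB): F_i = 10^(NF_i/10), G_i = 10^(G_i,dB/10)
  Stage 1: F_1 = 10^(1.22/10) = 1.324, G_1 = 10^(13.3/10) = 21.38
  Stage 2: F_2 = 10^(8.06/10) = 6.397, G_2 = 10^(−5.85/10) = 0.2600
Friis cascade:
  F = 1.324 + (6.397 − 1)/21.38 = 1.577
NF = 10 log₁₀(1.577) = 1.98 dB

1.98 dB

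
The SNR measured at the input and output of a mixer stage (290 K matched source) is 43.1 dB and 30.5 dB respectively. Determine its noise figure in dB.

NF (dB) = SNR_in(dB) − SNR_out(dB) when the source is at T₀
NF = 43.1 − 30.5 = 12.6 dB

12.6 dB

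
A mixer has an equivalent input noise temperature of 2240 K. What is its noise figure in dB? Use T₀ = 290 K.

F = 1 + T_e/T₀ = 1 + 2240/290 = 8.72414
NF = 10 log₁₀(8.72414) = 9.41 dB

9.41 dB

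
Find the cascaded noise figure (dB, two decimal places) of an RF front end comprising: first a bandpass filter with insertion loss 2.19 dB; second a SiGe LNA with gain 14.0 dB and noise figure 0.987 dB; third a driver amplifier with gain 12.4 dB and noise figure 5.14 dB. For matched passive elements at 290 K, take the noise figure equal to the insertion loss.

Convert to linear (a loss of L dB is a gain of −L dB): F_i = 10^(NF_i/10), G_i = 10^(G_i,dB/10)
  Stage 1: F_1 = 10^(2.19/10) = 1.656, G_1 = 10^(−2.19/10) = 0.6039
  Stage 2: F_2 = 10^(0.987/10) = 1.255, G_2 = 10^(14.0/10) = 25.12
  Stage 3: F_3 = 10^(5.14/10) = 3.266, G_3 = 10^(12.4/10) = 17.38
Friis cascade:
  F = 1.656 + (1.255 − 1)/0.6039 + (3.266 − 1)/15.17 = 2.228
NF = 10 log₁₀(2.228) = 3.48 dB

3.48 dB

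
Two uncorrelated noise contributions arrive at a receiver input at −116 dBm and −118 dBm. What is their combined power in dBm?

−113.9 dBm

Convert to linear, add, convert back:
P₁ = 2.51×10⁻¹⁵ W, P₂ = 1.58×10⁻¹⁵ W
P_tot = 4.10×10⁻¹⁵ W → 10 log₁₀(P_tot / 10⁻³) = −113.9 dBm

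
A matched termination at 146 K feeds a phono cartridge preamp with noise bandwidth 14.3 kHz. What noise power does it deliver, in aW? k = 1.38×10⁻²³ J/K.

P_n = kTB = 1.38×10⁻²³ × 146 × 1.43×10⁴ = 2.88×10⁻¹⁷ W = 28.8 aW

28.8 aW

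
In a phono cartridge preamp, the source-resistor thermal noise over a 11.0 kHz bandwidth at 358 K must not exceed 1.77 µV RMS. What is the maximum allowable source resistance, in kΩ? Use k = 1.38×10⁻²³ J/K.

Johnson–Nyquist: V_n = √(4kTRB) ⇒ R = V_n² / (4kTB)
4kTB = 4 × 1.38×10⁻²³ × 358 × 1.10×10⁴ = 2.17×10⁻¹⁶
R = (1.77×10⁻⁶)² / 2.17×10⁻¹⁶ = 1.44×10⁴ Ω = 14.4 kΩ

14.4 kΩ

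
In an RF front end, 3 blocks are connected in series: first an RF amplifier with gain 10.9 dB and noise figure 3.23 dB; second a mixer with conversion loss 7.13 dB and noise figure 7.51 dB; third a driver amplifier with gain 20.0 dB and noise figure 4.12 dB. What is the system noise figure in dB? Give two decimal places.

Convert to linear (a loss of L dB is a gain of −L dB): F_i = 10^(NF_i/10), G_i = 10^(G_i,dB/10)
  Stage 1: F_1 = 10^(3.23/10) = 2.104, G_1 = 10^(10.9/10) = 12.30
  Stage 2: F_2 = 10^(7.51/10) = 5.636, G_2 = 10^(−7.13/10) = 0.1936
  Stage 3: F_3 = 10^(4.12/10) = 2.582, G_3 = 10^(20.0/10) = 100.0
Friis cascade:
  F = 2.104 + (5.636 − 1)/12.30 + (2.582 − 1)/2.382 = 3.145
NF = 10 log₁₀(3.145) = 4.98 dB

4.98 dB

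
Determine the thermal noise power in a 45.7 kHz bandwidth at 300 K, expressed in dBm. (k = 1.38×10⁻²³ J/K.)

P_n = kTB = 1.38×10⁻²³ × 300 × 4.57×10⁴ = 1.89×10⁻¹⁶ W
In dBm: 10 log₁₀(1.89×10⁻¹⁶ / 10⁻³) = −127.2 dBm

−127.2 dBm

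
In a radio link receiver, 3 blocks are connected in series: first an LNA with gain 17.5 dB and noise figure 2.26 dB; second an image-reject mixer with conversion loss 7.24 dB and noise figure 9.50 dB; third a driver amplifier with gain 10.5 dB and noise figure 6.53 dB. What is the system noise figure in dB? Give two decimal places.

3.33 dB

Convert to linear (a loss of L dB is a gain of −L dB): F_i = 10^(NF_i/10), G_i = 10^(G_i,dB/10)
  Stage 1: F_1 = 10^(2.26/10) = 1.683, G_1 = 10^(17.5/10) = 56.23
  Stage 2: F_2 = 10^(9.50/10) = 8.913, G_2 = 10^(−7.24/10) = 0.1888
  Stage 3: F_3 = 10^(6.53/10) = 4.498, G_3 = 10^(10.5/10) = 11.22
Friis cascade:
  F = 1.683 + (8.913 − 1)/56.23 + (4.498 − 1)/10.62 = 2.153
NF = 10 log₁₀(2.153) = 3.33 dB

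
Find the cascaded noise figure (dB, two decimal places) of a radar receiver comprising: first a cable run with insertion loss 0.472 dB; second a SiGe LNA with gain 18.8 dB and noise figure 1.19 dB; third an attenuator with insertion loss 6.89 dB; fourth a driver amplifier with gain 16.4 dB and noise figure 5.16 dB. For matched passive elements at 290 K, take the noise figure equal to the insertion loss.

Convert to linear (a loss of L dB is a gain of −L dB): F_i = 10^(NF_i/10), G_i = 10^(G_i,dB/10)
  Stage 1: F_1 = 10^(0.472/10) = 1.115, G_1 = 10^(−0.472/10) = 0.8970
  Stage 2: F_2 = 10^(1.19/10) = 1.315, G_2 = 10^(18.8/10) = 75.86
  Stage 3: F_3 = 10^(6.89/10) = 4.887, G_3 = 10^(−6.89/10) = 0.2046
  Stage 4: F_4 = 10^(5.16/10) = 3.281, G_4 = 10^(16.4/10) = 43.65
Friis cascade:
  F = 1.115 + (1.315 − 1)/0.8970 + (4.887 − 1)/68.05 + (3.281 − 1)/13.93 = 1.687
NF = 10 log₁₀(1.687) = 2.27 dB

2.27 dB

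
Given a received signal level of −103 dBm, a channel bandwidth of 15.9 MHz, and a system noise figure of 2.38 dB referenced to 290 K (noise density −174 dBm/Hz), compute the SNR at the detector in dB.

Noise floor: N = −174 + 10 log₁₀(B) + NF
10 log₁₀(1.59×10⁷) = 72.01 dB
N = −174 + 72.01 + 2.38 = −99.61 dBm
SNR = P_sig − N = −103 − (−99.61) = −3.39 dB → −3.4 dB

−3.4 dB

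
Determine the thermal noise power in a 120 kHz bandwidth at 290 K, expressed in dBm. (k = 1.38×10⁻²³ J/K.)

−123.2 dBm

P_n = kTB = 1.38×10⁻²³ × 290 × 1.20×10⁵ = 4.80×10⁻¹⁶ W
In dBm: 10 log₁₀(4.80×10⁻¹⁶ / 10⁻³) = −123.2 dBm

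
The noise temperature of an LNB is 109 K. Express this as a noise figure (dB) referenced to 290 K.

F = 1 + T_e/T₀ = 1 + 109/290 = 1.37586
NF = 10 log₁₀(1.37586) = 1.39 dB

1.39 dB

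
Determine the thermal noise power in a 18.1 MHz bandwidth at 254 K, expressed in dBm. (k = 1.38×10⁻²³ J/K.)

−102.0 dBm

P_n = kTB = 1.38×10⁻²³ × 254 × 1.81×10⁷ = 6.34×10⁻¹⁴ W
In dBm: 10 log₁₀(6.34×10⁻¹⁴ / 10⁻³) = −102.0 dBm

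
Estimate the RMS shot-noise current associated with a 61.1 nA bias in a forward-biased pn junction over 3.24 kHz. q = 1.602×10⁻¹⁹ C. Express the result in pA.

I_n = √(2qI·B)
2qI·B = 2 × 1.602×10⁻¹⁹ × 6.11×10⁻⁸ × 3.24×10³ = 6.34×10⁻²³ A²
I_n = √(6.34×10⁻²³) = 7.96×10⁻¹² A = 7.96 pA

7.96 pA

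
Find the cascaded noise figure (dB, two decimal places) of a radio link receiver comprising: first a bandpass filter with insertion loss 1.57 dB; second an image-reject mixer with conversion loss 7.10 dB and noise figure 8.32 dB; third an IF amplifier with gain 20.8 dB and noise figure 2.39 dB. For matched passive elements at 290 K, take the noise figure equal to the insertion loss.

Convert to linear (a loss of L dB is a gain of −L dB): F_i = 10^(NF_i/10), G_i = 10^(G_i,dB/10)
  Stage 1: F_1 = 10^(1.57/10) = 1.435, G_1 = 10^(−1.57/10) = 0.6966
  Stage 2: F_2 = 10^(8.32/10) = 6.792, G_2 = 10^(−7.10/10) = 0.1950
  Stage 3: F_3 = 10^(2.39/10) = 1.734, G_3 = 10^(20.8/10) = 120.2
Friis cascade:
  F = 1.435 + (6.792 − 1)/0.6966 + (1.734 − 1)/0.1358 = 15.15
NF = 10 log₁₀(15.15) = 11.80 dB

11.80 dB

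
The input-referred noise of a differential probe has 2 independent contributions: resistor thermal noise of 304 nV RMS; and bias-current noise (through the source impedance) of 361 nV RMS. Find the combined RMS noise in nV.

Uncorrelated sources add in power (mean-square): V_tot = √(ΣV_i²)
V_tot = √[(3.04×10⁻⁷)² + (3.61×10⁻⁷)²] = 4.72×10⁻⁷ V = 472 nV

472 nV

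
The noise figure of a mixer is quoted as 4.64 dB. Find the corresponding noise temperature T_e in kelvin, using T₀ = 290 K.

554 K

F = 10^(4.64/10) = 2.91072
T_e = (F − 1)·T₀ = (2.91072 − 1) × 290 = 554 K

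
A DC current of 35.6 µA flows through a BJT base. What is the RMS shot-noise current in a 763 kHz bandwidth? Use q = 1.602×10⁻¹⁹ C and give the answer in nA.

I_n = √(2qI·B)
2qI·B = 2 × 1.602×10⁻¹⁹ × 3.56×10⁻⁵ × 7.63×10⁵ = 8.70×10⁻¹⁸ A²
I_n = √(8.70×10⁻¹⁸) = 2.95×10⁻⁹ A = 2.95 nA

2.95 nA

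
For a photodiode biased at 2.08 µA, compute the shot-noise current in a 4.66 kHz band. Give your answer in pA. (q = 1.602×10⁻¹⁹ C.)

I_n = √(2qI·B)
2qI·B = 2 × 1.602×10⁻¹⁹ × 2.08×10⁻⁶ × 4.66×10³ = 3.11×10⁻²¹ A²
I_n = √(3.11×10⁻²¹) = 5.57×10⁻¹¹ A = 55.7 pA

55.7 pA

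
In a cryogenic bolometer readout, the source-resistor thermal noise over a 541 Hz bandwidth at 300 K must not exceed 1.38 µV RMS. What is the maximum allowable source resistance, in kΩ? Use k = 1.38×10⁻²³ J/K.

Johnson–Nyquist: V_n = √(4kTRB) ⇒ R = V_n² / (4kTB)
4kTB = 4 × 1.38×10⁻²³ × 300 × 5.41×10² = 8.96×10⁻¹⁸
R = (1.38×10⁻⁶)² / 8.96×10⁻¹⁸ = 2.13×10⁵ Ω = 213 kΩ

213 kΩ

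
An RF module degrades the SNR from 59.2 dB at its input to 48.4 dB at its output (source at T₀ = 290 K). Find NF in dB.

NF (dB) = SNR_in(dB) − SNR_out(dB) when the source is at T₀
NF = 59.2 − 48.4 = 10.8 dB

10.8 dB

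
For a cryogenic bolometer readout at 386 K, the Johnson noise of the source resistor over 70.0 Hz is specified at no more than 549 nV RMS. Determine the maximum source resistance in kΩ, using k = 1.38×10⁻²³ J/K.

202 kΩ

Johnson–Nyquist: V_n = √(4kTRB) ⇒ R = V_n² / (4kTB)
4kTB = 4 × 1.38×10⁻²³ × 386 × 7.00×10¹ = 1.49×10⁻¹⁸
R = (5.49×10⁻⁷)² / 1.49×10⁻¹⁸ = 2.02×10⁵ Ω = 202 kΩ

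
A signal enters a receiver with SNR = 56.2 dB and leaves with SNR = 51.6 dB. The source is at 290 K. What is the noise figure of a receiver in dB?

NF (dB) = SNR_in(dB) − SNR_out(dB) when the source is at T₀
NF = 56.2 − 51.6 = 4.6 dB

4.6 dB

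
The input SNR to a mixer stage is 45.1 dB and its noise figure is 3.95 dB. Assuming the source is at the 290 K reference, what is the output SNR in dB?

41.15 dB

By definition F = SNR_in/SNR_out, so in dB: SNR_out = SNR_in − NF
SNR_out = 45.1 − 3.95 = 41.15 dB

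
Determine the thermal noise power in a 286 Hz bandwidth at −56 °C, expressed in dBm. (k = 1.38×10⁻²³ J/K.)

−150.7 dBm

T = −56 °C + 273.15 = 217.15 K
P_n = kTB = 1.38×10⁻²³ × 217.15 × 2.86×10² = 8.57×10⁻¹⁹ W
In dBm: 10 log₁₀(8.57×10⁻¹⁹ / 10⁻³) = −150.7 dBm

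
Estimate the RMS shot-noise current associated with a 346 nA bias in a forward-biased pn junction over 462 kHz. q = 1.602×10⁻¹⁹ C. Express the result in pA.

226 pA

I_n = √(2qI·B)
2qI·B = 2 × 1.602×10⁻¹⁹ × 3.46×10⁻⁷ × 4.62×10⁵ = 5.12×10⁻²⁰ A²
I_n = √(5.12×10⁻²⁰) = 2.26×10⁻¹⁰ A = 226 pA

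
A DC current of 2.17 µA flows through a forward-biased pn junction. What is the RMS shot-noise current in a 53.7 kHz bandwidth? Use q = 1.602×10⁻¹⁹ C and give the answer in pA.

193 pA

I_n = √(2qI·B)
2qI·B = 2 × 1.602×10⁻¹⁹ × 2.17×10⁻⁶ × 5.37×10⁴ = 3.73×10⁻²⁰ A²
I_n = √(3.73×10⁻²⁰) = 1.93×10⁻¹⁰ A = 193 pA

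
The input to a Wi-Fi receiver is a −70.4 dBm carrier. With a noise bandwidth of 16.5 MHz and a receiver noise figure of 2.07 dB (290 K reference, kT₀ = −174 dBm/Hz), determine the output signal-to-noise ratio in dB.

Noise floor: N = −174 + 10 log₁₀(B) + NF
10 log₁₀(1.65×10⁷) = 72.17 dB
N = −174 + 72.17 + 2.07 = −99.76 dBm
SNR = P_sig − N = −70.4 − (−99.76) = 29.36 dB → 29.4 dB

29.4 dB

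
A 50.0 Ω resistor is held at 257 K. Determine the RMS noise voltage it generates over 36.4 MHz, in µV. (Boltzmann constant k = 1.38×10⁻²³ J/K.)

5.08 µV

V_n = √(4kTRB)
4kTRB = 4 × 1.38×10⁻²³ × 257 × 5.00×10¹ × 3.64×10⁷ = 2.58×10⁻¹¹ V²
V_n = √(2.58×10⁻¹¹) = 5.08×10⁻⁶ V = 5.08 µV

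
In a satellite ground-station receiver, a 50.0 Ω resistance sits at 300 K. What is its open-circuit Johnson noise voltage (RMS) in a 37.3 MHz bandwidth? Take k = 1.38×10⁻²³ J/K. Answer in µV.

V_n = √(4kTRB)
4kTRB = 4 × 1.38×10⁻²³ × 300 × 5.00×10¹ × 3.73×10⁷ = 3.09×10⁻¹¹ V²
V_n = √(3.09×10⁻¹¹) = 5.56×10⁻⁶ V = 5.56 µV

5.56 µV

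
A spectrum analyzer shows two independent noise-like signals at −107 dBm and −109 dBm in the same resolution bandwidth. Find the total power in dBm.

−104.9 dBm

Convert to linear, add, convert back:
P₁ = 2.00×10⁻¹⁴ W, P₂ = 1.26×10⁻¹⁴ W
P_tot = 3.25×10⁻¹⁴ W → 10 log₁₀(P_tot / 10⁻³) = −104.9 dBm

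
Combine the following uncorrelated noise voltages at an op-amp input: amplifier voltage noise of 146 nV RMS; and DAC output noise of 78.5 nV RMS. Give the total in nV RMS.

Uncorrelated sources add in power (mean-square): V_tot = √(ΣV_i²)
V_tot = √[(1.46×10⁻⁷)² + (7.85×10⁻⁸)²] = 1.66×10⁻⁷ V = 166 nV

166 nV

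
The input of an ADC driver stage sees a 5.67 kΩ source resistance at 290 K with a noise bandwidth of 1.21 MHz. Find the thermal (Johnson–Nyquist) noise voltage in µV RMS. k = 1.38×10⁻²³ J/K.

V_n = √(4kTRB)
4kTRB = 4 × 1.38×10⁻²³ × 290 × 5.67×10³ × 1.21×10⁶ = 1.10×10⁻¹⁰ V²
V_n = √(1.10×10⁻¹⁰) = 1.05×10⁻⁵ V = 10.5 µV

10.5 µV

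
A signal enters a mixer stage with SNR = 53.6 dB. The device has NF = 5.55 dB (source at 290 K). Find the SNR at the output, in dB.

48.05 dB

By definition F = SNR_in/SNR_out, so in dB: SNR_out = SNR_in − NF
SNR_out = 53.6 − 5.55 = 48.05 dB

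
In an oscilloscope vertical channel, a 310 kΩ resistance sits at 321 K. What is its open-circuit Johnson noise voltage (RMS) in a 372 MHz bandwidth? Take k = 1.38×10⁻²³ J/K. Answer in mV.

1.43 mV

V_n = √(4kTRB)
4kTRB = 4 × 1.38×10⁻²³ × 321 × 3.10×10⁵ × 3.72×10⁸ = 2.04×10⁻⁶ V²
V_n = √(2.04×10⁻⁶) = 1.43×10⁻³ V = 1.43 mV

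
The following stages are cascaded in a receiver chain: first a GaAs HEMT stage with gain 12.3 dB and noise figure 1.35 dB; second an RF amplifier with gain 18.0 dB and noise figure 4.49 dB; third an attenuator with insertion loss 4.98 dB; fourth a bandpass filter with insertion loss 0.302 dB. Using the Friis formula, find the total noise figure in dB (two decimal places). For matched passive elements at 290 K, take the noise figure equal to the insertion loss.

1.68 dB

Convert to linear (a loss of L dB is a gain of −L dB): F_i = 10^(NF_i/10), G_i = 10^(G_i,dB/10)
  Stage 1: F_1 = 10^(1.35/10) = 1.365, G_1 = 10^(12.3/10) = 16.98
  Stage 2: F_2 = 10^(4.49/10) = 2.812, G_2 = 10^(18.0/10) = 63.10
  Stage 3: F_3 = 10^(4.98/10) = 3.148, G_3 = 10^(−4.98/10) = 0.3177
  Stage 4: F_4 = 10^(0.302/10) = 1.072, G_4 = 10^(−0.302/10) = 0.9328
Friis cascade:
  F = 1.365 + (2.812 − 1)/16.98 + (3.148 − 1)/1072 + (1.072 − 1)/340.4 = 1.473
NF = 10 log₁₀(1.473) = 1.68 dB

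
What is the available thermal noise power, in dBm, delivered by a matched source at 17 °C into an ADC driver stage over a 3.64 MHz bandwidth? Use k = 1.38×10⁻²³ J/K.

−108.4 dBm

T = 17 °C + 273.15 = 290.15 K
P_n = kTB = 1.38×10⁻²³ × 290.15 × 3.64×10⁶ = 1.46×10⁻¹⁴ W
In dBm: 10 log₁₀(1.46×10⁻¹⁴ / 10⁻³) = −108.4 dBm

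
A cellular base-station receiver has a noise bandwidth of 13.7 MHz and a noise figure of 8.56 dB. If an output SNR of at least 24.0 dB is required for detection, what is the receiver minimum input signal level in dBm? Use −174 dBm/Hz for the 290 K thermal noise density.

−70.1 dBm

Sensitivity = −174 + 10 log₁₀(B) + NF + SNR_min
= −174 + 71.37 + 8.56 + 24.0
= −70.07 dBm → −70.1 dBm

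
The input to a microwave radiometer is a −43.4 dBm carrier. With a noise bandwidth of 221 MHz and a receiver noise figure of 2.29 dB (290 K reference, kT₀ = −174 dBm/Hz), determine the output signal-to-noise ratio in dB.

44.9 dB

Noise floor: N = −174 + 10 log₁₀(B) + NF
10 log₁₀(2.21×10⁸) = 83.44 dB
N = −174 + 83.44 + 2.29 = −88.27 dBm
SNR = P_sig − N = −43.4 − (−88.27) = 44.87 dB → 44.9 dB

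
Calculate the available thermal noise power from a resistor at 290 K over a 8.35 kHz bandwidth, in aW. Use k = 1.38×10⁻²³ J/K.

33.4 aW

P_n = kTB = 1.38×10⁻²³ × 290 × 8.35×10³ = 3.34×10⁻¹⁷ W = 33.4 aW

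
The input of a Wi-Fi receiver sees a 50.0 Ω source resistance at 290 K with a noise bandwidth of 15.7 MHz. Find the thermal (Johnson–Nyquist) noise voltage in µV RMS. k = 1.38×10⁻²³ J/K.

3.54 µV

V_n = √(4kTRB)
4kTRB = 4 × 1.38×10⁻²³ × 290 × 5.00×10¹ × 1.57×10⁷ = 1.26×10⁻¹¹ V²
V_n = √(1.26×10⁻¹¹) = 3.54×10⁻⁶ V = 3.54 µV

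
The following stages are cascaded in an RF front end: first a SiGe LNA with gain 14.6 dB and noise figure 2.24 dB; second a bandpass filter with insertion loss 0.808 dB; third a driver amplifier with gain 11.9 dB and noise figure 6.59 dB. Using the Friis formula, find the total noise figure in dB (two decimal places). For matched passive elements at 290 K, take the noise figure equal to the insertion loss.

2.63 dB

Convert to linear (a loss of L dB is a gain of −L dB): F_i = 10^(NF_i/10), G_i = 10^(G_i,dB/10)
  Stage 1: F_1 = 10^(2.24/10) = 1.675, G_1 = 10^(14.6/10) = 28.84
  Stage 2: F_2 = 10^(0.808/10) = 1.204, G_2 = 10^(−0.808/10) = 0.8302
  Stage 3: F_3 = 10^(6.59/10) = 4.560, G_3 = 10^(11.9/10) = 15.49
Friis cascade:
  F = 1.675 + (1.204 − 1)/28.84 + (4.560 − 1)/23.94 = 1.831
NF = 10 log₁₀(1.831) = 2.63 dB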